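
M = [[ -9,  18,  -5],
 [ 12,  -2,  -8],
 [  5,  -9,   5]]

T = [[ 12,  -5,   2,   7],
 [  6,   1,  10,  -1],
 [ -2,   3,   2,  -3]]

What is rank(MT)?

3

First compute MT:
[[ 10,  48, 152, -66],
 [148, -86, -12, 110],
 [ -4, -19, -70,  29]]
Now row reduce the product.
R2 ← R2 − (74/5)·R1: [0, -3982/5, -11308/5, 5434/5]
R3 ← R3 + (2/5)·R1: [0, 1/5, -46/5, 13/5]
R3 ← R3 + (1/3982)·R2: [0, 0, -1768/181, 520/181]
3 nonzero rows, so rank(MT) = 3.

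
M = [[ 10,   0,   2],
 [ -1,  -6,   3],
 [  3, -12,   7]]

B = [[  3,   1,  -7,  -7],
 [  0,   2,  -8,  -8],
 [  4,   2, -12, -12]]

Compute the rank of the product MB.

2

First compute MB:
[[ 38,  14, -94, -94],
 [  9,  -7,  19,  19],
 [ 37,  -7,  -9,  -9]]
Now row reduce the product.
R2 ← R2 − (9/38)·R1: [0, -196/19, 784/19, 784/19]
R3 ← R3 − (37/38)·R1: [0, -392/19, 1568/19, 1568/19]
R3 ← R3 − (2)·R2: [0, 0, 0, 0]
2 nonzero rows, so rank(MB) = 2.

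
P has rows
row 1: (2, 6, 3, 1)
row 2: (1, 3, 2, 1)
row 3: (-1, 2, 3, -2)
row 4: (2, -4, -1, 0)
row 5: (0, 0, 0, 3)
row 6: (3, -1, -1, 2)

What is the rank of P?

4

Row reduce to echelon form.
R2 ← R2 − (1/2)·R1: [0, 0, 1/2, 1/2]
R3 ← R3 + (1/2)·R1: [0, 5, 9/2, -3/2]
R4 ← R4 − R1: [0, -10, -4, -1]
R6 ← R6 − (3/2)·R1: [0, -10, -11/2, 1/2]
Swap R2 ↔ R3
R4 ← R4 + (2)·R2: [0, 0, 5, -4]
R6 ← R6 + (2)·R2: [0, 0, 7/2, -5/2]
R4 ← R4 − (10)·R3: [0, 0, 0, -9]
R6 ← R6 − (7)·R3: [0, 0, 0, -6]
R5 ← R5 + (1/3)·R4: [0, 0, 0, 0]
R6 ← R6 − (2/3)·R4: [0, 0, 0, 0]
Echelon form has 4 nonzero rows, so rank(P) = 4.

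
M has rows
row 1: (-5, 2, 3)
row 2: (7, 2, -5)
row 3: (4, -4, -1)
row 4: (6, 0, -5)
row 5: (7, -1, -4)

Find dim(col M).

3

Row reduce to echelon form.
R2 ← R2 + (7/5)·R1: [0, 24/5, -4/5]
R3 ← R3 + (4/5)·R1: [0, -12/5, 7/5]
R4 ← R4 + (6/5)·R1: [0, 12/5, -7/5]
R5 ← R5 + (7/5)·R1: [0, 9/5, 1/5]
R3 ← R3 + (1/2)·R2: [0, 0, 1]
R4 ← R4 − (1/2)·R2: [0, 0, -1]
R5 ← R5 − (3/8)·R2: [0, 0, 1/2]
R4 ← R4 + R3: [0, 0, 0]
R5 ← R5 − (1/2)·R3: [0, 0, 0]
Echelon form has 3 nonzero rows, so rank(M) = 3.
The column space has dimension equal to the rank: 3.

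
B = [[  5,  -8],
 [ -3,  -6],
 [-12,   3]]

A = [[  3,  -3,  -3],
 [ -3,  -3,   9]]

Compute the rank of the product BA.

First compute BA:
[[ 39,   9, -87],
 [  9,  27, -45],
 [-45,  27,  63]]
Now row reduce the product.
R2 ← R2 − (3/13)·R1: [0, 324/13, -324/13]
R3 ← R3 + (15/13)·R1: [0, 486/13, -486/13]
R3 ← R3 − (3/2)·R2: [0, 0, 0]
2 nonzero rows, so rank(BA) = 2.

2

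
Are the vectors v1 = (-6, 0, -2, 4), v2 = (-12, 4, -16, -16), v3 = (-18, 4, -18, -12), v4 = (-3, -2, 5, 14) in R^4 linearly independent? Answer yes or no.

no

Form the matrix with these vectors as rows and row reduce.
R2 ← R2 − (2)·R1: [0, 4, -12, -24]
R3 ← R3 − (3)·R1: [0, 4, -12, -24]
R4 ← R4 − (1/2)·R1: [0, -2, 6, 12]
R3 ← R3 − R2: [0, 0, 0, 0]
R4 ← R4 + (1/2)·R2: [0, 0, 0, 0]
2 nonzero rows, so the 4 vectors span a space of dimension 2.
Since 2 < 4, the vectors are linearly dependent.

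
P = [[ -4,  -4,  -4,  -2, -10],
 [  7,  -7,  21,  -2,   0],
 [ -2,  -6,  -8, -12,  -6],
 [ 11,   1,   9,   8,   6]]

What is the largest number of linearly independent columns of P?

4

Row reduce to echelon form.
R2 ← R2 + (7/4)·R1: [0, -14, 14, -11/2, -35/2]
R3 ← R3 − (1/2)·R1: [0, -4, -6, -11, -1]
R4 ← R4 + (11/4)·R1: [0, -10, -2, 5/2, -43/2]
R3 ← R3 − (2/7)·R2: [0, 0, -10, -66/7, 4]
R4 ← R4 − (5/7)·R2: [0, 0, -12, 45/7, -9]
R4 ← R4 − (6/5)·R3: [0, 0, 0, 621/35, -69/5]
Echelon form has 4 nonzero rows, so rank(P) = 4.
The rank gives the maximum number of linearly independent columns: 4.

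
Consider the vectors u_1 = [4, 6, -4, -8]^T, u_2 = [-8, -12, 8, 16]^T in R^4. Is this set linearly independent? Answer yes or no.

Form the matrix with these vectors as rows and row reduce.
R2 ← R2 + (2)·R1: [0, 0, 0, 0]
1 nonzero row, so the 2 vectors span a space of dimension 1.
Since 1 < 2, the vectors are linearly dependent.

no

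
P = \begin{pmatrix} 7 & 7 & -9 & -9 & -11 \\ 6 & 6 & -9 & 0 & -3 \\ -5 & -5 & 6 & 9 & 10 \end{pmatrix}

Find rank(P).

2

Row reduce to echelon form.
R2 ← R2 − (6/7)·R1: [0, 0, -9/7, 54/7, 45/7]
R3 ← R3 + (5/7)·R1: [0, 0, -3/7, 18/7, 15/7]
R3 ← R3 − (1/3)·R2: [0, 0, 0, 0, 0]
Echelon form has 2 nonzero rows, so rank(P) = 2.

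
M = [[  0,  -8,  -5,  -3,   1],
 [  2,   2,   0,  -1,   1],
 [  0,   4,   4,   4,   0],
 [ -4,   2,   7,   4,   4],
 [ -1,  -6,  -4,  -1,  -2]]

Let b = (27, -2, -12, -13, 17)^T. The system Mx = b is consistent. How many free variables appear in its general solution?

1

Row reduce the augmented matrix [M | b].
Swap R1 ↔ R2
R4 ← R4 + (2)·R1: [0, 6, 7, 2, 6, -17]
R5 ← R5 + (1/2)·R1: [0, -5, -4, -3/2, -3/2, 16]
R3 ← R3 + (1/2)·R2: [0, 0, 3/2, 5/2, 1/2, 3/2]
R4 ← R4 + (3/4)·R2: [0, 0, 13/4, -1/4, 27/4, 13/4]
R5 ← R5 − (5/8)·R2: [0, 0, -7/8, 3/8, -17/8, -7/8]
R4 ← R4 − (13/6)·R3: [0, 0, 0, -17/3, 17/3, 0]
R5 ← R5 + (7/12)·R3: [0, 0, 0, 11/6, -11/6, 0]
R5 ← R5 + (11/34)·R4: [0, 0, 0, 0, 0, 0]
The echelon form has 4 nonzero rows, and every pivot lies in the first 5 columns, so rank(M) = rank([M|b]) = 4.
The system is consistent.
Free variables = (unknowns) − (rank) = 5 − 4 = 1.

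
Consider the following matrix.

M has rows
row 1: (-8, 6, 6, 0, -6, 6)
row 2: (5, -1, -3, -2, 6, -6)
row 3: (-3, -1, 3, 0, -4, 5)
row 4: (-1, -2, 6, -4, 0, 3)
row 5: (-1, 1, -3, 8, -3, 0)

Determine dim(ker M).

2

Row reduce to echelon form.
R2 ← R2 + (5/8)·R1: [0, 11/4, 3/4, -2, 9/4, -9/4]
R3 ← R3 − (3/8)·R1: [0, -13/4, 3/4, 0, -7/4, 11/4]
R4 ← R4 − (1/8)·R1: [0, -11/4, 21/4, -4, 3/4, 9/4]
R5 ← R5 − (1/8)·R1: [0, 1/4, -15/4, 8, -9/4, -3/4]
R3 ← R3 + (13/11)·R2: [0, 0, 18/11, -26/11, 10/11, 1/11]
R4 ← R4 + R2: [0, 0, 6, -6, 3, 0]
R5 ← R5 − (1/11)·R2: [0, 0, -42/11, 90/11, -27/11, -6/11]
R4 ← R4 − (11/3)·R3: [0, 0, 0, 8/3, -1/3, -1/3]
R5 ← R5 + (7/3)·R3: [0, 0, 0, 8/3, -1/3, -1/3]
R5 ← R5 − R4: [0, 0, 0, 0, 0, 0]
4 nonzero rows, so rank(M) = 4.
M has 6 columns; by rank–nullity, nullity = 6 − 4 = 2.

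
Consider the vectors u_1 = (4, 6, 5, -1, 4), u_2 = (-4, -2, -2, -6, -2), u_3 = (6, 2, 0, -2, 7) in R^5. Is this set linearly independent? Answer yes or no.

Form the matrix with these vectors as rows and row reduce.
R2 ← R2 + R1: [0, 4, 3, -7, 2]
R3 ← R3 − (3/2)·R1: [0, -7, -15/2, -1/2, 1]
R3 ← R3 + (7/4)·R2: [0, 0, -9/4, -51/4, 9/2]
3 nonzero rows, so the 3 vectors span a space of dimension 3.
Since 3 = 3, the vectors are linearly independent.

yes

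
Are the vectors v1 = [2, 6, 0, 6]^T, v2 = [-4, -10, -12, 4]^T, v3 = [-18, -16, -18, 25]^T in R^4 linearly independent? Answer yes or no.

yes

Form the matrix with these vectors as rows and row reduce.
R2 ← R2 + (2)·R1: [0, 2, -12, 16]
R3 ← R3 + (9)·R1: [0, 38, -18, 79]
R3 ← R3 − (19)·R2: [0, 0, 210, -225]
3 nonzero rows, so the 3 vectors span a space of dimension 3.
Since 3 = 3, the vectors are linearly independent.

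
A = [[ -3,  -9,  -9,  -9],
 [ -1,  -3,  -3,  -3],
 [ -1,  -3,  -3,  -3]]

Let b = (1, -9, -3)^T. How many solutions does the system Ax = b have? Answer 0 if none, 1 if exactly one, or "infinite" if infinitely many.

0

Row reduce the augmented matrix [A | b].
R2 ← R2 − (1/3)·R1: [0, 0, 0, 0, -28/3]
R3 ← R3 − (1/3)·R1: [0, 0, 0, 0, -10/3]
R3 ← R3 − (5/14)·R2: [0, 0, 0, 0, 0]
The echelon form has 2 nonzero rows; the last pivot sits in the augmented column, so rank(A) = 1 but rank([A|b]) = 2.
Since the ranks differ, the system is inconsistent.
It has no solutions.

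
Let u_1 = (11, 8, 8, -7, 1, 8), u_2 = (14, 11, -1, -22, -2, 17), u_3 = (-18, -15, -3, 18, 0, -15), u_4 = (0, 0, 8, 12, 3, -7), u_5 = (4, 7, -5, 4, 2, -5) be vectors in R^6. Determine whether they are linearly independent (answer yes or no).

Form the matrix with these vectors as rows and row reduce.
R2 ← R2 − (14/11)·R1: [0, 9/11, -123/11, -144/11, -36/11, 75/11]
R3 ← R3 + (18/11)·R1: [0, -21/11, 111/11, 72/11, 18/11, -21/11]
R5 ← R5 − (4/11)·R1: [0, 45/11, -87/11, 72/11, 18/11, -87/11]
R3 ← R3 + (7/3)·R2: [0, 0, -16, -24, -6, 14]
R5 ← R5 − (5)·R2: [0, 0, 48, 72, 18, -42]
R4 ← R4 + (1/2)·R3: [0, 0, 0, 0, 0, 0]
R5 ← R5 + (3)·R3: [0, 0, 0, 0, 0, 0]
3 nonzero rows, so the 5 vectors span a space of dimension 3.
Since 3 < 5, the vectors are linearly dependent.

no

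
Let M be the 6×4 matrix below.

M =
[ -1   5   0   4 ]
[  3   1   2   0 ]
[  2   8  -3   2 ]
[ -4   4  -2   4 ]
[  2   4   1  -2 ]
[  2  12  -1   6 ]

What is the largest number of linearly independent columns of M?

4

Row reduce to echelon form.
R2 ← R2 + (3)·R1: [0, 16, 2, 12]
R3 ← R3 + (2)·R1: [0, 18, -3, 10]
R4 ← R4 − (4)·R1: [0, -16, -2, -12]
R5 ← R5 + (2)·R1: [0, 14, 1, 6]
R6 ← R6 + (2)·R1: [0, 22, -1, 14]
R3 ← R3 − (9/8)·R2: [0, 0, -21/4, -7/2]
R4 ← R4 + R2: [0, 0, 0, 0]
R5 ← R5 − (7/8)·R2: [0, 0, -3/4, -9/2]
R6 ← R6 − (11/8)·R2: [0, 0, -15/4, -5/2]
R5 ← R5 − (1/7)·R3: [0, 0, 0, -4]
R6 ← R6 − (5/7)·R3: [0, 0, 0, 0]
Swap R4 ↔ R5
Echelon form has 4 nonzero rows, so rank(M) = 4.
The rank gives the maximum number of linearly independent columns: 4.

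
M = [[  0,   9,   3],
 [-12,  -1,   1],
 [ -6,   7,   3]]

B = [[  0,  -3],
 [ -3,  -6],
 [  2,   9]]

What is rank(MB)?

2

First compute MB:
[[-21, -27],
 [  5,  51],
 [-15,   3]]
Now row reduce the product.
R2 ← R2 + (5/21)·R1: [0, 312/7]
R3 ← R3 − (5/7)·R1: [0, 156/7]
R3 ← R3 − (1/2)·R2: [0, 0]
2 nonzero rows, so rank(MB) = 2.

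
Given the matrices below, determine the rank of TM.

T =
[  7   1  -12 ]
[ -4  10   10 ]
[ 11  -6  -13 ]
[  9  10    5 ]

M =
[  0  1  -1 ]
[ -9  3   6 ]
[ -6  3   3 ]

First compute TM:
[[ 63, -26, -37],
 [-150,  56,  94],
 [132, -46, -86],
 [-120,  54,  66]]
Now row reduce the product.
R2 ← R2 + (50/21)·R1: [0, -124/21, 124/21]
R3 ← R3 − (44/21)·R1: [0, 178/21, -178/21]
R4 ← R4 + (40/21)·R1: [0, 94/21, -94/21]
R3 ← R3 + (89/62)·R2: [0, 0, 0]
R4 ← R4 + (47/62)·R2: [0, 0, 0]
2 nonzero rows, so rank(TM) = 2.

2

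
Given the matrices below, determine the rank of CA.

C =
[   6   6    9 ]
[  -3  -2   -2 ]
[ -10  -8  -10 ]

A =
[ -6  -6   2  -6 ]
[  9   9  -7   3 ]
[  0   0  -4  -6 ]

2

First compute CA:
[[ 18,  18, -66, -72],
 [  0,   0,  16,  24],
 [-12, -12,  76,  96]]
Now row reduce the product.
R3 ← R3 + (2/3)·R1: [0, 0, 32, 48]
R3 ← R3 − (2)·R2: [0, 0, 0, 0]
2 nonzero rows, so rank(CA) = 2.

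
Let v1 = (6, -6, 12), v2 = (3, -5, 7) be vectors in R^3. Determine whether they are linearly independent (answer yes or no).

Form the matrix with these vectors as rows and row reduce.
R2 ← R2 − (1/2)·R1: [0, -2, 1]
2 nonzero rows, so the 2 vectors span a space of dimension 2.
Since 2 = 2, the vectors are linearly independent.

yes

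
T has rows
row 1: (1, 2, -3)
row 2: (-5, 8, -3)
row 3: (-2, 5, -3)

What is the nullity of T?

1

Row reduce to echelon form.
R2 ← R2 + (5)·R1: [0, 18, -18]
R3 ← R3 + (2)·R1: [0, 9, -9]
R3 ← R3 − (1/2)·R2: [0, 0, 0]
2 nonzero rows, so rank(T) = 2.
T has 3 columns; by rank–nullity, nullity = 3 − 2 = 1.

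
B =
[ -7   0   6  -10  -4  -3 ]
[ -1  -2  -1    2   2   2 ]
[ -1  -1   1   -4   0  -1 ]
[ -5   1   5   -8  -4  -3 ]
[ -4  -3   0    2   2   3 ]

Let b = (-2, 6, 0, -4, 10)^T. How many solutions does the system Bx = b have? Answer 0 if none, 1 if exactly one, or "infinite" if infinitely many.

infinite

Row reduce the augmented matrix [B | b].
R2 ← R2 − (1/7)·R1: [0, -2, -13/7, 24/7, 18/7, 17/7, 44/7]
R3 ← R3 − (1/7)·R1: [0, -1, 1/7, -18/7, 4/7, -4/7, 2/7]
R4 ← R4 − (5/7)·R1: [0, 1, 5/7, -6/7, -8/7, -6/7, -18/7]
R5 ← R5 − (4/7)·R1: [0, -3, -24/7, 54/7, 30/7, 33/7, 78/7]
R3 ← R3 − (1/2)·R2: [0, 0, 15/14, -30/7, -5/7, -25/14, -20/7]
R4 ← R4 + (1/2)·R2: [0, 0, -3/14, 6/7, 1/7, 5/14, 4/7]
R5 ← R5 − (3/2)·R2: [0, 0, -9/14, 18/7, 3/7, 15/14, 12/7]
R4 ← R4 + (1/5)·R3: [0, 0, 0, 0, 0, 0, 0]
R5 ← R5 + (3/5)·R3: [0, 0, 0, 0, 0, 0, 0]
The echelon form has 3 nonzero rows, and every pivot lies in the first 6 columns, so rank(B) = rank([B|b]) = 3.
The system is consistent.
rank = 3 < 6 unknowns, so there are infinitely many solutions.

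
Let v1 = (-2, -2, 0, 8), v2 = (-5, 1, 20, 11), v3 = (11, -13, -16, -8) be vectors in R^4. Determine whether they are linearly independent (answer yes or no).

yes

Form the matrix with these vectors as rows and row reduce.
R2 ← R2 − (5/2)·R1: [0, 6, 20, -9]
R3 ← R3 + (11/2)·R1: [0, -24, -16, 36]
R3 ← R3 + (4)·R2: [0, 0, 64, 0]
3 nonzero rows, so the 3 vectors span a space of dimension 3.
Since 3 = 3, the vectors are linearly independent.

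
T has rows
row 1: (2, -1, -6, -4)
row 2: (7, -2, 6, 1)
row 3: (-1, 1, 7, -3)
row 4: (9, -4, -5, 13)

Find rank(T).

Row reduce to echelon form.
R2 ← R2 − (7/2)·R1: [0, 3/2, 27, 15]
R3 ← R3 + (1/2)·R1: [0, 1/2, 4, -5]
R4 ← R4 − (9/2)·R1: [0, 1/2, 22, 31]
R3 ← R3 − (1/3)·R2: [0, 0, -5, -10]
R4 ← R4 − (1/3)·R2: [0, 0, 13, 26]
R4 ← R4 + (13/5)·R3: [0, 0, 0, 0]
Echelon form has 3 nonzero rows, so rank(T) = 3.

3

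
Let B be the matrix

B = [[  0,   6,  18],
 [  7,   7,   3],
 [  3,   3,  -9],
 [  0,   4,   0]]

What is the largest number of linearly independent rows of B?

3

Row reduce to echelon form.
Swap R1 ↔ R2
R3 ← R3 − (3/7)·R1: [0, 0, -72/7]
R4 ← R4 − (2/3)·R2: [0, 0, -12]
R4 ← R4 − (7/6)·R3: [0, 0, 0]
Echelon form has 3 nonzero rows, so rank(B) = 3.
The rank gives the maximum number of linearly independent rows: 3.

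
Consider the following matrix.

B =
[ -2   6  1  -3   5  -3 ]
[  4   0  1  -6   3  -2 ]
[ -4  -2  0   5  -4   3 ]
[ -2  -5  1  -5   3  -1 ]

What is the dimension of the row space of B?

Row reduce to echelon form.
R2 ← R2 + (2)·R1: [0, 12, 3, -12, 13, -8]
R3 ← R3 − (2)·R1: [0, -14, -2, 11, -14, 9]
R4 ← R4 − R1: [0, -11, 0, -2, -2, 2]
R3 ← R3 + (7/6)·R2: [0, 0, 3/2, -3, 7/6, -1/3]
R4 ← R4 + (11/12)·R2: [0, 0, 11/4, -13, 119/12, -16/3]
R4 ← R4 − (11/6)·R3: [0, 0, 0, -15/2, 70/9, -85/18]
Echelon form has 4 nonzero rows, so rank(B) = 4.
The row space has dimension equal to the rank: 4.

4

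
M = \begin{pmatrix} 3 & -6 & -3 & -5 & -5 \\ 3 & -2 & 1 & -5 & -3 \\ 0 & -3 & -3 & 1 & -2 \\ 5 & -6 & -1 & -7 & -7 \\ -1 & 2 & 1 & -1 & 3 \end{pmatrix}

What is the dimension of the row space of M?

3

Row reduce to echelon form.
R2 ← R2 − R1: [0, 4, 4, 0, 2]
R4 ← R4 − (5/3)·R1: [0, 4, 4, 4/3, 4/3]
R5 ← R5 + (1/3)·R1: [0, 0, 0, -8/3, 4/3]
R3 ← R3 + (3/4)·R2: [0, 0, 0, 1, -1/2]
R4 ← R4 − R2: [0, 0, 0, 4/3, -2/3]
R4 ← R4 − (4/3)·R3: [0, 0, 0, 0, 0]
R5 ← R5 + (8/3)·R3: [0, 0, 0, 0, 0]
Echelon form has 3 nonzero rows, so rank(M) = 3.
The row space has dimension equal to the rank: 3.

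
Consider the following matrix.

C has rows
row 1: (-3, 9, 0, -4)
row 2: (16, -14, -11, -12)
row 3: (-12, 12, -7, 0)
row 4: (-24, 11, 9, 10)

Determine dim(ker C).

Row reduce to echelon form.
R2 ← R2 + (16/3)·R1: [0, 34, -11, -100/3]
R3 ← R3 − (4)·R1: [0, -24, -7, 16]
R4 ← R4 − (8)·R1: [0, -61, 9, 42]
R3 ← R3 + (12/17)·R2: [0, 0, -251/17, -128/17]
R4 ← R4 + (61/34)·R2: [0, 0, -365/34, -908/51]
R4 ← R4 − (365/502)·R3: [0, 0, 0, -9284/753]
4 nonzero rows, so rank(C) = 4.
C has 4 columns; by rank–nullity, nullity = 4 − 4 = 0.

0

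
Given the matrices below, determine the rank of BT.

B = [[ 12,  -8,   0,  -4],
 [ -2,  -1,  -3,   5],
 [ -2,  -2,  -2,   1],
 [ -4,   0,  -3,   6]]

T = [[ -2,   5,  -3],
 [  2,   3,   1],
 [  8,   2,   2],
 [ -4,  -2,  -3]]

First compute BT:
[[-24,  44, -32],
 [-42, -29, -16],
 [-20, -22,  -3],
 [-40, -38, -12]]
Now row reduce the product.
R2 ← R2 − (7/4)·R1: [0, -106, 40]
R3 ← R3 − (5/6)·R1: [0, -176/3, 71/3]
R4 ← R4 − (5/3)·R1: [0, -334/3, 124/3]
R3 ← R3 − (88/159)·R2: [0, 0, 81/53]
R4 ← R4 − (167/159)·R2: [0, 0, -36/53]
R4 ← R4 + (4/9)·R3: [0, 0, 0]
3 nonzero rows, so rank(BT) = 3.

3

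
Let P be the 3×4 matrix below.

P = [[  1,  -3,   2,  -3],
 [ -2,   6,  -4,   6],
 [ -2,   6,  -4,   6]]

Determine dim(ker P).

Row reduce to echelon form.
R2 ← R2 + (2)·R1: [0, 0, 0, 0]
R3 ← R3 + (2)·R1: [0, 0, 0, 0]
1 nonzero row, so rank(P) = 1.
P has 4 columns; by rank–nullity, nullity = 4 − 1 = 3.

3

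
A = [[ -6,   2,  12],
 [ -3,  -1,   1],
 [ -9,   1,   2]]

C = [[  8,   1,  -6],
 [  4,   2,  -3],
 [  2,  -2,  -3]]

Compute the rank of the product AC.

3

First compute AC:
[[-16, -26,  -6],
 [-26,  -7,  18],
 [-64, -11,  45]]
Now row reduce the product.
R2 ← R2 − (13/8)·R1: [0, 141/4, 111/4]
R3 ← R3 − (4)·R1: [0, 93, 69]
R3 ← R3 − (124/47)·R2: [0, 0, -198/47]
3 nonzero rows, so rank(AC) = 3.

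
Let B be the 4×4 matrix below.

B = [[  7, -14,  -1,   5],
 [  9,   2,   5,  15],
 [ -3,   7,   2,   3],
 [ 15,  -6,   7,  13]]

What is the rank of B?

Row reduce to echelon form.
R2 ← R2 − (9/7)·R1: [0, 20, 44/7, 60/7]
R3 ← R3 + (3/7)·R1: [0, 1, 11/7, 36/7]
R4 ← R4 − (15/7)·R1: [0, 24, 64/7, 16/7]
R3 ← R3 − (1/20)·R2: [0, 0, 44/35, 33/7]
R4 ← R4 − (6/5)·R2: [0, 0, 8/5, -8]
R4 ← R4 − (14/11)·R3: [0, 0, 0, -14]
Echelon form has 4 nonzero rows, so rank(B) = 4.

4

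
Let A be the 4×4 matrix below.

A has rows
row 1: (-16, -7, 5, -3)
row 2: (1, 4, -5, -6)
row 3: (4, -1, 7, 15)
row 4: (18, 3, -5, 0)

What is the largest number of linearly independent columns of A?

Row reduce to echelon form.
R2 ← R2 + (1/16)·R1: [0, 57/16, -75/16, -99/16]
R3 ← R3 + (1/4)·R1: [0, -11/4, 33/4, 57/4]
R4 ← R4 + (9/8)·R1: [0, -39/8, 5/8, -27/8]
R3 ← R3 + (44/57)·R2: [0, 0, 88/19, 180/19]
R4 ← R4 + (26/19)·R2: [0, 0, -110/19, -225/19]
R4 ← R4 + (5/4)·R3: [0, 0, 0, 0]
Echelon form has 3 nonzero rows, so rank(A) = 3.
The rank gives the maximum number of linearly independent columns: 3.

3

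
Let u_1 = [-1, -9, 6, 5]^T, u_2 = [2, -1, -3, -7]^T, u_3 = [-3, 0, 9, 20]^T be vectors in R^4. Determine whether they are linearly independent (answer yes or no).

yes

Form the matrix with these vectors as rows and row reduce.
R2 ← R2 + (2)·R1: [0, -19, 9, 3]
R3 ← R3 − (3)·R1: [0, 27, -9, 5]
R3 ← R3 + (27/19)·R2: [0, 0, 72/19, 176/19]
3 nonzero rows, so the 3 vectors span a space of dimension 3.
Since 3 = 3, the vectors are linearly independent.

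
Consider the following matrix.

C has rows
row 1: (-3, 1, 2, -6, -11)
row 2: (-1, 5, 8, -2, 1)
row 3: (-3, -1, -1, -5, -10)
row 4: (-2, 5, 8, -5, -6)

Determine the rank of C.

3

Row reduce to echelon form.
R2 ← R2 − (1/3)·R1: [0, 14/3, 22/3, 0, 14/3]
R3 ← R3 − R1: [0, -2, -3, 1, 1]
R4 ← R4 − (2/3)·R1: [0, 13/3, 20/3, -1, 4/3]
R3 ← R3 + (3/7)·R2: [0, 0, 1/7, 1, 3]
R4 ← R4 − (13/14)·R2: [0, 0, -1/7, -1, -3]
R4 ← R4 + R3: [0, 0, 0, 0, 0]
Echelon form has 3 nonzero rows, so rank(C) = 3.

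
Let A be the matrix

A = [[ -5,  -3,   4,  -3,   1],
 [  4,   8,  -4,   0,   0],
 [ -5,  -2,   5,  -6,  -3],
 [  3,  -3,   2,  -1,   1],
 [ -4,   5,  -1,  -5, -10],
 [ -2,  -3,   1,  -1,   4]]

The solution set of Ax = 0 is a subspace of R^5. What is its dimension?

0

Row reduce to echelon form.
R2 ← R2 + (4/5)·R1: [0, 28/5, -4/5, -12/5, 4/5]
R3 ← R3 − R1: [0, 1, 1, -3, -4]
R4 ← R4 + (3/5)·R1: [0, -24/5, 22/5, -14/5, 8/5]
R5 ← R5 − (4/5)·R1: [0, 37/5, -21/5, -13/5, -54/5]
R6 ← R6 − (2/5)·R1: [0, -9/5, -3/5, 1/5, 18/5]
R3 ← R3 − (5/28)·R2: [0, 0, 8/7, -18/7, -29/7]
R4 ← R4 + (6/7)·R2: [0, 0, 26/7, -34/7, 16/7]
R5 ← R5 − (37/28)·R2: [0, 0, -22/7, 4/7, -83/7]
R6 ← R6 + (9/28)·R2: [0, 0, -6/7, -4/7, 27/7]
R4 ← R4 − (13/4)·R3: [0, 0, 0, 7/2, 63/4]
R5 ← R5 + (11/4)·R3: [0, 0, 0, -13/2, -93/4]
R6 ← R6 + (3/4)·R3: [0, 0, 0, -5/2, 3/4]
R5 ← R5 + (13/7)·R4: [0, 0, 0, 0, 6]
R6 ← R6 + (5/7)·R4: [0, 0, 0, 0, 12]
R6 ← R6 − (2)·R5: [0, 0, 0, 0, 0]
5 nonzero rows, so rank(A) = 5.
A has 5 columns; by rank–nullity, nullity = 5 − 5 = 0.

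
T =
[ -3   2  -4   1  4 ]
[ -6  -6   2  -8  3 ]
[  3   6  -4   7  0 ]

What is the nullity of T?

Row reduce to echelon form.
R2 ← R2 − (2)·R1: [0, -10, 10, -10, -5]
R3 ← R3 + R1: [0, 8, -8, 8, 4]
R3 ← R3 + (4/5)·R2: [0, 0, 0, 0, 0]
2 nonzero rows, so rank(T) = 2.
T has 5 columns; by rank–nullity, nullity = 5 − 2 = 3.

3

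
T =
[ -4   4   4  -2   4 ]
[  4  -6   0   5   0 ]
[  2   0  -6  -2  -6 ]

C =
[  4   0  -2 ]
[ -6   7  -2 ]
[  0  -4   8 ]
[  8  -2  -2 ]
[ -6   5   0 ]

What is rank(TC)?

First compute TC:
[[-80,  36,  36],
 [ 92, -52,  -6],
 [ 28,  -2, -48]]
Now row reduce the product.
R2 ← R2 + (23/20)·R1: [0, -53/5, 177/5]
R3 ← R3 + (7/20)·R1: [0, 53/5, -177/5]
R3 ← R3 + R2: [0, 0, 0]
2 nonzero rows, so rank(TC) = 2.

2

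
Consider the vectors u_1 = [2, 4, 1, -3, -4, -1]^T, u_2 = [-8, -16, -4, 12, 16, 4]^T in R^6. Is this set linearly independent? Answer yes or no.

Form the matrix with these vectors as rows and row reduce.
R2 ← R2 + (4)·R1: [0, 0, 0, 0, 0, 0]
1 nonzero row, so the 2 vectors span a space of dimension 1.
Since 1 < 2, the vectors are linearly dependent.

no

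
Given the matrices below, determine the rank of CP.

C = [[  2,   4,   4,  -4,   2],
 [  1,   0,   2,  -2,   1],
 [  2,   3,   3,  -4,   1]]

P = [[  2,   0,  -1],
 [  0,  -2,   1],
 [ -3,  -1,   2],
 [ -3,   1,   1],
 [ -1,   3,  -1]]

2

First compute CP:
[[  2, -10,   4],
 [  1,  -1,   0],
 [  6, -10,   2]]
Now row reduce the product.
R2 ← R2 − (1/2)·R1: [0, 4, -2]
R3 ← R3 − (3)·R1: [0, 20, -10]
R3 ← R3 − (5)·R2: [0, 0, 0]
2 nonzero rows, so rank(CP) = 2.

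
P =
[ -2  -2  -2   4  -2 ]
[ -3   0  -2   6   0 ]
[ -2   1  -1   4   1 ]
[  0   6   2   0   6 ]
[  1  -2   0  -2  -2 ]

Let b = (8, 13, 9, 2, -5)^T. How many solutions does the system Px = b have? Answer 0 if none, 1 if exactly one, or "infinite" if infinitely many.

infinite

Row reduce the augmented matrix [P | b].
R2 ← R2 − (3/2)·R1: [0, 3, 1, 0, 3, 1]
R3 ← R3 − R1: [0, 3, 1, 0, 3, 1]
R5 ← R5 + (1/2)·R1: [0, -3, -1, 0, -3, -1]
R3 ← R3 − R2: [0, 0, 0, 0, 0, 0]
R4 ← R4 − (2)·R2: [0, 0, 0, 0, 0, 0]
R5 ← R5 + R2: [0, 0, 0, 0, 0, 0]
The echelon form has 2 nonzero rows, and every pivot lies in the first 5 columns, so rank(P) = rank([P|b]) = 2.
The system is consistent.
rank = 2 < 5 unknowns, so there are infinitely many solutions.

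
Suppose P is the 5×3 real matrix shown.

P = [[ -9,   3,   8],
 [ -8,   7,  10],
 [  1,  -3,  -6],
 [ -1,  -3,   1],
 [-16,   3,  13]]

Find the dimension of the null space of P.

Row reduce to echelon form.
R2 ← R2 − (8/9)·R1: [0, 13/3, 26/9]
R3 ← R3 + (1/9)·R1: [0, -8/3, -46/9]
R4 ← R4 − (1/9)·R1: [0, -10/3, 1/9]
R5 ← R5 − (16/9)·R1: [0, -7/3, -11/9]
R3 ← R3 + (8/13)·R2: [0, 0, -10/3]
R4 ← R4 + (10/13)·R2: [0, 0, 7/3]
R5 ← R5 + (7/13)·R2: [0, 0, 1/3]
R4 ← R4 + (7/10)·R3: [0, 0, 0]
R5 ← R5 + (1/10)·R3: [0, 0, 0]
3 nonzero rows, so rank(P) = 3.
P has 3 columns; by rank–nullity, nullity = 3 − 3 = 0.

0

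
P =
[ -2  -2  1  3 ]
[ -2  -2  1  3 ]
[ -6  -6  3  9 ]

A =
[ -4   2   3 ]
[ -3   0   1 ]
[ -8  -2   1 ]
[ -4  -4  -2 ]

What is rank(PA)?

First compute PA:
[[ -6, -18, -13],
 [ -6, -18, -13],
 [-18, -54, -39]]
Now row reduce the product.
R2 ← R2 − R1: [0, 0, 0]
R3 ← R3 − (3)·R1: [0, 0, 0]
1 nonzero row, so rank(PA) = 1.

1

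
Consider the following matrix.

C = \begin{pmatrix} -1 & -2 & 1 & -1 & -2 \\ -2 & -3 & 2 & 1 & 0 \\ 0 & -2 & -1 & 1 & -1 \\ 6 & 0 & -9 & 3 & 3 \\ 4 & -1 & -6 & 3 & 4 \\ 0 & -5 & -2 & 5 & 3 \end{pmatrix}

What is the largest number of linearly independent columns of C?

4

Row reduce to echelon form.
R2 ← R2 − (2)·R1: [0, 1, 0, 3, 4]
R4 ← R4 + (6)·R1: [0, -12, -3, -3, -9]
R5 ← R5 + (4)·R1: [0, -9, -2, -1, -4]
R3 ← R3 + (2)·R2: [0, 0, -1, 7, 7]
R4 ← R4 + (12)·R2: [0, 0, -3, 33, 39]
R5 ← R5 + (9)·R2: [0, 0, -2, 26, 32]
R6 ← R6 + (5)·R2: [0, 0, -2, 20, 23]
R4 ← R4 − (3)·R3: [0, 0, 0, 12, 18]
R5 ← R5 − (2)·R3: [0, 0, 0, 12, 18]
R6 ← R6 − (2)·R3: [0, 0, 0, 6, 9]
R5 ← R5 − R4: [0, 0, 0, 0, 0]
R6 ← R6 − (1/2)·R4: [0, 0, 0, 0, 0]
Echelon form has 4 nonzero rows, so rank(C) = 4.
The rank gives the maximum number of linearly independent columns: 4.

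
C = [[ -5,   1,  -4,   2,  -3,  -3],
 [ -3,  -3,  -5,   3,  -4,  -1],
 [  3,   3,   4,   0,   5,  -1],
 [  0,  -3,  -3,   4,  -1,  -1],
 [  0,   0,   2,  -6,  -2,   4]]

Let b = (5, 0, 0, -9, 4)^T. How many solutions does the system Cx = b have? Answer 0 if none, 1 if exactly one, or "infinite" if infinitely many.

0

Row reduce the augmented matrix [C | b].
R2 ← R2 − (3/5)·R1: [0, -18/5, -13/5, 9/5, -11/5, 4/5, -3]
R3 ← R3 + (3/5)·R1: [0, 18/5, 8/5, 6/5, 16/5, -14/5, 3]
R3 ← R3 + R2: [0, 0, -1, 3, 1, -2, 0]
R4 ← R4 − (5/6)·R2: [0, 0, -5/6, 5/2, 5/6, -5/3, -13/2]
R4 ← R4 − (5/6)·R3: [0, 0, 0, 0, 0, 0, -13/2]
R5 ← R5 + (2)·R3: [0, 0, 0, 0, 0, 0, 4]
R5 ← R5 + (8/13)·R4: [0, 0, 0, 0, 0, 0, 0]
The echelon form has 4 nonzero rows; the last pivot sits in the augmented column, so rank(C) = 3 but rank([C|b]) = 4.
Since the ranks differ, the system is inconsistent.
It has no solutions.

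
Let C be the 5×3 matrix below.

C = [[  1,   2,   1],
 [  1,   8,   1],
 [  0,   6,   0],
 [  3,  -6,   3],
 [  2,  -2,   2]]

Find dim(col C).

Row reduce to echelon form.
R2 ← R2 − R1: [0, 6, 0]
R4 ← R4 − (3)·R1: [0, -12, 0]
R5 ← R5 − (2)·R1: [0, -6, 0]
R3 ← R3 − R2: [0, 0, 0]
R4 ← R4 + (2)·R2: [0, 0, 0]
R5 ← R5 + R2: [0, 0, 0]
Echelon form has 2 nonzero rows, so rank(C) = 2.
The column space has dimension equal to the rank: 2.

2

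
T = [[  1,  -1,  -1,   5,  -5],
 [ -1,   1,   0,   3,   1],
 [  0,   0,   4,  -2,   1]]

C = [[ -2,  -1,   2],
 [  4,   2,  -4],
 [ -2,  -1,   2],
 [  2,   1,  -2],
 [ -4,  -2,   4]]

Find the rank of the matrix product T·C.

1

First compute TC:
[[ 26,  13, -26],
 [  8,   4,  -8],
 [-16,  -8,  16]]
Now row reduce the product.
R2 ← R2 − (4/13)·R1: [0, 0, 0]
R3 ← R3 + (8/13)·R1: [0, 0, 0]
1 nonzero row, so rank(TC) = 1.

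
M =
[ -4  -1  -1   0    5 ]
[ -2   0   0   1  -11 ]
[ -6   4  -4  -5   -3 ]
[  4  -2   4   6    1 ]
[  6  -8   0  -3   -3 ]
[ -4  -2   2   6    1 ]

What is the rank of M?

Row reduce to echelon form.
R2 ← R2 − (1/2)·R1: [0, 1/2, 1/2, 1, -27/2]
R3 ← R3 − (3/2)·R1: [0, 11/2, -5/2, -5, -21/2]
R4 ← R4 + R1: [0, -3, 3, 6, 6]
R5 ← R5 + (3/2)·R1: [0, -19/2, -3/2, -3, 9/2]
R6 ← R6 − R1: [0, -1, 3, 6, -4]
R3 ← R3 − (11)·R2: [0, 0, -8, -16, 138]
R4 ← R4 + (6)·R2: [0, 0, 6, 12, -75]
R5 ← R5 + (19)·R2: [0, 0, 8, 16, -252]
R6 ← R6 + (2)·R2: [0, 0, 4, 8, -31]
R4 ← R4 + (3/4)·R3: [0, 0, 0, 0, 57/2]
R5 ← R5 + R3: [0, 0, 0, 0, -114]
R6 ← R6 + (1/2)·R3: [0, 0, 0, 0, 38]
R5 ← R5 + (4)·R4: [0, 0, 0, 0, 0]
R6 ← R6 − (4/3)·R4: [0, 0, 0, 0, 0]
Echelon form has 4 nonzero rows, so rank(M) = 4.

4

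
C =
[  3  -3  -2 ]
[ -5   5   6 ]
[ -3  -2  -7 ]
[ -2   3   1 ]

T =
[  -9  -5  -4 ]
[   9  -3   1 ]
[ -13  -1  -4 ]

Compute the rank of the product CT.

3

First compute CT:
[[-28,  -4,  -7],
 [ 12,   4,   1],
 [100,  28,  38],
 [ 32,   0,   7]]
Now row reduce the product.
R2 ← R2 + (3/7)·R1: [0, 16/7, -2]
R3 ← R3 + (25/7)·R1: [0, 96/7, 13]
R4 ← R4 + (8/7)·R1: [0, -32/7, -1]
R3 ← R3 − (6)·R2: [0, 0, 25]
R4 ← R4 + (2)·R2: [0, 0, -5]
R4 ← R4 + (1/5)·R3: [0, 0, 0]
3 nonzero rows, so rank(CT) = 3.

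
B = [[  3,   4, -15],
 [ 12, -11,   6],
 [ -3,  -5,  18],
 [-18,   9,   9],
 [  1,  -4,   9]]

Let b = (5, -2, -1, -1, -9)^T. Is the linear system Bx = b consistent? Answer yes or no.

no

Row reduce the augmented matrix [B | b].
R2 ← R2 − (4)·R1: [0, -27, 66, -22]
R3 ← R3 + R1: [0, -1, 3, 4]
R4 ← R4 + (6)·R1: [0, 33, -81, 29]
R5 ← R5 − (1/3)·R1: [0, -16/3, 14, -32/3]
R3 ← R3 − (1/27)·R2: [0, 0, 5/9, 130/27]
R4 ← R4 + (11/9)·R2: [0, 0, -1/3, 19/9]
R5 ← R5 − (16/81)·R2: [0, 0, 26/27, -512/81]
R4 ← R4 + (3/5)·R3: [0, 0, 0, 5]
R5 ← R5 − (26/15)·R3: [0, 0, 0, -44/3]
R5 ← R5 + (44/15)·R4: [0, 0, 0, 0]
The echelon form has 4 nonzero rows; the last pivot sits in the augmented column, so rank(B) = 3 but rank([B|b]) = 4.
Since the ranks differ, the system is inconsistent.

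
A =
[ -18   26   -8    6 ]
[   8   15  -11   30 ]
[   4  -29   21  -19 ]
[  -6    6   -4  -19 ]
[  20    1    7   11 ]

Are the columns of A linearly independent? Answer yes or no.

Row reduce A to echelon form.
R2 ← R2 + (4/9)·R1: [0, 239/9, -131/9, 98/3]
R3 ← R3 + (2/9)·R1: [0, -209/9, 173/9, -53/3]
R4 ← R4 − (1/3)·R1: [0, -8/3, -4/3, -21]
R5 ← R5 + (10/9)·R1: [0, 269/9, -17/9, 53/3]
R3 ← R3 + (209/239)·R2: [0, 0, 1552/239, 2605/239]
R4 ← R4 + (24/239)·R2: [0, 0, -668/239, -4235/239]
R5 ← R5 − (269/239)·R2: [0, 0, 3464/239, -4565/239]
R4 ← R4 + (167/388)·R3: [0, 0, 0, -5055/388]
R5 ← R5 − (433/194)·R3: [0, 0, 0, -8425/194]
R5 ← R5 − (10/3)·R4: [0, 0, 0, 0]
4 pivots among 4 columns.
Every column is a pivot column, so the columns are linearly independent.

yes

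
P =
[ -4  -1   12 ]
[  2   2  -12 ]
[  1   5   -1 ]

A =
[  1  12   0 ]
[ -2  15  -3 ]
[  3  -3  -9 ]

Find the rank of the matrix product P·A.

First compute PA:
[[ 34, -99, -105],
 [-38,  90, 102],
 [-12,  90,  -6]]
Now row reduce the product.
R2 ← R2 + (19/17)·R1: [0, -351/17, -261/17]
R3 ← R3 + (6/17)·R1: [0, 936/17, -732/17]
R3 ← R3 + (8/3)·R2: [0, 0, -84]
3 nonzero rows, so rank(PA) = 3.

3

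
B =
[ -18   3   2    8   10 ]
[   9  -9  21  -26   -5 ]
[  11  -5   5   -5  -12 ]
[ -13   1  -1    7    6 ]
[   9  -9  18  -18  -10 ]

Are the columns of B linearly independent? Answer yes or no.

no

Row reduce B to echelon form.
R2 ← R2 + (1/2)·R1: [0, -15/2, 22, -22, 0]
R3 ← R3 + (11/18)·R1: [0, -19/6, 56/9, -1/9, -53/9]
R4 ← R4 − (13/18)·R1: [0, -7/6, -22/9, 11/9, -11/9]
R5 ← R5 + (1/2)·R1: [0, -15/2, 19, -14, -5]
R3 ← R3 − (19/45)·R2: [0, 0, -46/15, 413/45, -53/9]
R4 ← R4 − (7/45)·R2: [0, 0, -88/15, 209/45, -11/9]
R5 ← R5 − R2: [0, 0, -3, 8, -5]
R4 ← R4 − (44/23)·R3: [0, 0, 0, -297/23, 231/23]
R5 ← R5 − (45/46)·R3: [0, 0, 0, -45/46, 35/46]
R5 ← R5 − (5/66)·R4: [0, 0, 0, 0, 0]
4 pivots among 5 columns.
Only 4 < 5 pivot columns, so the columns are linearly dependent.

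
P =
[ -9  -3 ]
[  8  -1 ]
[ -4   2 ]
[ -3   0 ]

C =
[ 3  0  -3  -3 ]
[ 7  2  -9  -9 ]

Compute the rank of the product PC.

First compute PC:
[[-48,  -6,  54,  54],
 [ 17,  -2, -15, -15],
 [  2,   4,  -6,  -6],
 [ -9,   0,   9,   9]]
Now row reduce the product.
R2 ← R2 + (17/48)·R1: [0, -33/8, 33/8, 33/8]
R3 ← R3 + (1/24)·R1: [0, 15/4, -15/4, -15/4]
R4 ← R4 − (3/16)·R1: [0, 9/8, -9/8, -9/8]
R3 ← R3 + (10/11)·R2: [0, 0, 0, 0]
R4 ← R4 + (3/11)·R2: [0, 0, 0, 0]
2 nonzero rows, so rank(PC) = 2.

2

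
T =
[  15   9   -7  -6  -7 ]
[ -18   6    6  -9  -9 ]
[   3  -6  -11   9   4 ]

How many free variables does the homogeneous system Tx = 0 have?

Row reduce to echelon form.
R2 ← R2 + (6/5)·R1: [0, 84/5, -12/5, -81/5, -87/5]
R3 ← R3 − (1/5)·R1: [0, -39/5, -48/5, 51/5, 27/5]
R3 ← R3 + (13/28)·R2: [0, 0, -75/7, 75/28, -75/28]
3 nonzero rows, so rank(T) = 3.
T has 5 columns; by rank–nullity, nullity = 5 − 3 = 2.

2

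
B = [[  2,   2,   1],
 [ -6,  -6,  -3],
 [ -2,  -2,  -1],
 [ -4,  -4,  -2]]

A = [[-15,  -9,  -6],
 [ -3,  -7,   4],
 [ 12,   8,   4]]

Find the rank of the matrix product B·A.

1

First compute BA:
[[-24, -24,   0],
 [ 72,  72,   0],
 [ 24,  24,   0],
 [ 48,  48,   0]]
Now row reduce the product.
R2 ← R2 + (3)·R1: [0, 0, 0]
R3 ← R3 + R1: [0, 0, 0]
R4 ← R4 + (2)·R1: [0, 0, 0]
1 nonzero row, so rank(BA) = 1.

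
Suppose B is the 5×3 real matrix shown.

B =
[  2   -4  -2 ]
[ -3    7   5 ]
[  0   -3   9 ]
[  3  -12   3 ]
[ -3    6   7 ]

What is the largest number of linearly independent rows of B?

Row reduce to echelon form.
R2 ← R2 + (3/2)·R1: [0, 1, 2]
R4 ← R4 − (3/2)·R1: [0, -6, 6]
R5 ← R5 + (3/2)·R1: [0, 0, 4]
R3 ← R3 + (3)·R2: [0, 0, 15]
R4 ← R4 + (6)·R2: [0, 0, 18]
R4 ← R4 − (6/5)·R3: [0, 0, 0]
R5 ← R5 − (4/15)·R3: [0, 0, 0]
Echelon form has 3 nonzero rows, so rank(B) = 3.
The rank gives the maximum number of linearly independent rows: 3.

3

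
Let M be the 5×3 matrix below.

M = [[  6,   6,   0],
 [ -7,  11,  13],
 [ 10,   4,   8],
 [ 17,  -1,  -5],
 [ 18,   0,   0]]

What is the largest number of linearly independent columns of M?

3

Row reduce to echelon form.
R2 ← R2 + (7/6)·R1: [0, 18, 13]
R3 ← R3 − (5/3)·R1: [0, -6, 8]
R4 ← R4 − (17/6)·R1: [0, -18, -5]
R5 ← R5 − (3)·R1: [0, -18, 0]
R3 ← R3 + (1/3)·R2: [0, 0, 37/3]
R4 ← R4 + R2: [0, 0, 8]
R5 ← R5 + R2: [0, 0, 13]
R4 ← R4 − (24/37)·R3: [0, 0, 0]
R5 ← R5 − (39/37)·R3: [0, 0, 0]
Echelon form has 3 nonzero rows, so rank(M) = 3.
The rank gives the maximum number of linearly independent columns: 3.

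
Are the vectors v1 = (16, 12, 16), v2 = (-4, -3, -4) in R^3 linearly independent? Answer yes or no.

Form the matrix with these vectors as rows and row reduce.
R2 ← R2 + (1/4)·R1: [0, 0, 0]
1 nonzero row, so the 2 vectors span a space of dimension 1.
Since 1 < 2, the vectors are linearly dependent.

no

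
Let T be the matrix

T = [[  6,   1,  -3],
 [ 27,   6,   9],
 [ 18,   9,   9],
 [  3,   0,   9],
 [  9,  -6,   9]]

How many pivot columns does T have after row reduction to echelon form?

Row reduce to echelon form.
R2 ← R2 − (9/2)·R1: [0, 3/2, 45/2]
R3 ← R3 − (3)·R1: [0, 6, 18]
R4 ← R4 − (1/2)·R1: [0, -1/2, 21/2]
R5 ← R5 − (3/2)·R1: [0, -15/2, 27/2]
R3 ← R3 − (4)·R2: [0, 0, -72]
R4 ← R4 + (1/3)·R2: [0, 0, 18]
R5 ← R5 + (5)·R2: [0, 0, 126]
R4 ← R4 + (1/4)·R3: [0, 0, 0]
R5 ← R5 + (7/4)·R3: [0, 0, 0]
Echelon form has 3 nonzero rows, so rank(T) = 3.
Each nonzero row contributes one pivot column: 3 pivot columns.

3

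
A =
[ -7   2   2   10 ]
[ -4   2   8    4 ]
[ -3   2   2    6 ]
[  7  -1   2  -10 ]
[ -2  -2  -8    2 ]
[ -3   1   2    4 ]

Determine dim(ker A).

1

Row reduce to echelon form.
R2 ← R2 − (4/7)·R1: [0, 6/7, 48/7, -12/7]
R3 ← R3 − (3/7)·R1: [0, 8/7, 8/7, 12/7]
R4 ← R4 + R1: [0, 1, 4, 0]
R5 ← R5 − (2/7)·R1: [0, -18/7, -60/7, -6/7]
R6 ← R6 − (3/7)·R1: [0, 1/7, 8/7, -2/7]
R3 ← R3 − (4/3)·R2: [0, 0, -8, 4]
R4 ← R4 − (7/6)·R2: [0, 0, -4, 2]
R5 ← R5 + (3)·R2: [0, 0, 12, -6]
R6 ← R6 − (1/6)·R2: [0, 0, 0, 0]
R4 ← R4 − (1/2)·R3: [0, 0, 0, 0]
R5 ← R5 + (3/2)·R3: [0, 0, 0, 0]
3 nonzero rows, so rank(A) = 3.
A has 4 columns; by rank–nullity, nullity = 4 − 3 = 1.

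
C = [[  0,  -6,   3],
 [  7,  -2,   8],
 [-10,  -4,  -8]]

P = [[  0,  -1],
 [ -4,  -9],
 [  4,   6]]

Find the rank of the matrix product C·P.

2

First compute CP:
[[ 36,  72],
 [ 40,  59],
 [-16,  -2]]
Now row reduce the product.
R2 ← R2 − (10/9)·R1: [0, -21]
R3 ← R3 + (4/9)·R1: [0, 30]
R3 ← R3 + (10/7)·R2: [0, 0]
2 nonzero rows, so rank(CP) = 2.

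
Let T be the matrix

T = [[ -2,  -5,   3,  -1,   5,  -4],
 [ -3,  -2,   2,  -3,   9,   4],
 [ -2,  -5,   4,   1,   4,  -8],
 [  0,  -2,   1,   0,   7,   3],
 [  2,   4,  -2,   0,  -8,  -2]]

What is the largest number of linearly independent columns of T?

Row reduce to echelon form.
R2 ← R2 − (3/2)·R1: [0, 11/2, -5/2, -3/2, 3/2, 10]
R3 ← R3 − R1: [0, 0, 1, 2, -1, -4]
R5 ← R5 + R1: [0, -1, 1, -1, -3, -6]
R4 ← R4 + (4/11)·R2: [0, 0, 1/11, -6/11, 83/11, 73/11]
R5 ← R5 + (2/11)·R2: [0, 0, 6/11, -14/11, -30/11, -46/11]
R4 ← R4 − (1/11)·R3: [0, 0, 0, -8/11, 84/11, 7]
R5 ← R5 − (6/11)·R3: [0, 0, 0, -26/11, -24/11, -2]
R5 ← R5 − (13/4)·R4: [0, 0, 0, 0, -27, -99/4]
Echelon form has 5 nonzero rows, so rank(T) = 5.
The rank gives the maximum number of linearly independent columns: 5.

5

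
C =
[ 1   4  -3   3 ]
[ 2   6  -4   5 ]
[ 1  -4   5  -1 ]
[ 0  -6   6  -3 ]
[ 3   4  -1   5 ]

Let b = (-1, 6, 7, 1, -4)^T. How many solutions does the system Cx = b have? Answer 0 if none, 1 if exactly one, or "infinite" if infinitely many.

Row reduce the augmented matrix [C | b].
R2 ← R2 − (2)·R1: [0, -2, 2, -1, 8]
R3 ← R3 − R1: [0, -8, 8, -4, 8]
R5 ← R5 − (3)·R1: [0, -8, 8, -4, -1]
R3 ← R3 − (4)·R2: [0, 0, 0, 0, -24]
R4 ← R4 − (3)·R2: [0, 0, 0, 0, -23]
R5 ← R5 − (4)·R2: [0, 0, 0, 0, -33]
R4 ← R4 − (23/24)·R3: [0, 0, 0, 0, 0]
R5 ← R5 − (11/8)·R3: [0, 0, 0, 0, 0]
The echelon form has 3 nonzero rows; the last pivot sits in the augmented column, so rank(C) = 2 but rank([C|b]) = 3.
Since the ranks differ, the system is inconsistent.
It has no solutions.

0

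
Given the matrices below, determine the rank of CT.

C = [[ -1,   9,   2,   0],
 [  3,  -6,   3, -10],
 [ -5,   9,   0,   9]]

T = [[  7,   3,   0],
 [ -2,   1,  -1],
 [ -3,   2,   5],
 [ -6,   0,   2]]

First compute CT:
[[-31,  10,   1],
 [ 84,   9,   1],
 [-107,  -6,   9]]
Now row reduce the product.
R2 ← R2 + (84/31)·R1: [0, 1119/31, 115/31]
R3 ← R3 − (107/31)·R1: [0, -1256/31, 172/31]
R3 ← R3 + (1256/1119)·R2: [0, 0, 10868/1119]
3 nonzero rows, so rank(CT) = 3.

3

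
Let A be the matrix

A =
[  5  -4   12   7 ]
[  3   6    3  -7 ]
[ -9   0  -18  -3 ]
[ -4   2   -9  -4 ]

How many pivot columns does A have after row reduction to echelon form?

2

Row reduce to echelon form.
R2 ← R2 − (3/5)·R1: [0, 42/5, -21/5, -56/5]
R3 ← R3 + (9/5)·R1: [0, -36/5, 18/5, 48/5]
R4 ← R4 + (4/5)·R1: [0, -6/5, 3/5, 8/5]
R3 ← R3 + (6/7)·R2: [0, 0, 0, 0]
R4 ← R4 + (1/7)·R2: [0, 0, 0, 0]
Echelon form has 2 nonzero rows, so rank(A) = 2.
Each nonzero row contributes one pivot column: 2 pivot columns.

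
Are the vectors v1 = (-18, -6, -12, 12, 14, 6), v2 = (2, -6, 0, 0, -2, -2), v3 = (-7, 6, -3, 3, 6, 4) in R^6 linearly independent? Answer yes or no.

Form the matrix with these vectors as rows and row reduce.
R2 ← R2 + (1/9)·R1: [0, -20/3, -4/3, 4/3, -4/9, -4/3]
R3 ← R3 − (7/18)·R1: [0, 25/3, 5/3, -5/3, 5/9, 5/3]
R3 ← R3 + (5/4)·R2: [0, 0, 0, 0, 0, 0]
2 nonzero rows, so the 3 vectors span a space of dimension 2.
Since 2 < 3, the vectors are linearly dependent.

no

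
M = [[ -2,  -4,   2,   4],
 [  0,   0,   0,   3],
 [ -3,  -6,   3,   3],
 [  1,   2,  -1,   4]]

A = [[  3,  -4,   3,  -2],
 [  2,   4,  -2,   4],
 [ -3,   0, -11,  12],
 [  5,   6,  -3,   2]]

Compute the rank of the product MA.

2

First compute MA:
[[  0,  16, -32,  20],
 [ 15,  18,  -9,   6],
 [-15,   6, -39,  24],
 [ 30,  28,  -2,   2]]
Now row reduce the product.
Swap R1 ↔ R2
R3 ← R3 + R1: [0, 24, -48, 30]
R4 ← R4 − (2)·R1: [0, -8, 16, -10]
R3 ← R3 − (3/2)·R2: [0, 0, 0, 0]
R4 ← R4 + (1/2)·R2: [0, 0, 0, 0]
2 nonzero rows, so rank(MA) = 2.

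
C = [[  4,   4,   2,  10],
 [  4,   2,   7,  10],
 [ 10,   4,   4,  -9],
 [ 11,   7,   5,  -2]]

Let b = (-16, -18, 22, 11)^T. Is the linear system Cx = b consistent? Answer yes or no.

yes

Row reduce the augmented matrix [C | b].
R2 ← R2 − R1: [0, -2, 5, 0, -2]
R3 ← R3 − (5/2)·R1: [0, -6, -1, -34, 62]
R4 ← R4 − (11/4)·R1: [0, -4, -1/2, -59/2, 55]
R3 ← R3 − (3)·R2: [0, 0, -16, -34, 68]
R4 ← R4 − (2)·R2: [0, 0, -21/2, -59/2, 59]
R4 ← R4 − (21/32)·R3: [0, 0, 0, -115/16, 115/8]
The echelon form has 4 nonzero rows, and every pivot lies in the first 4 columns, so rank(C) = rank([C|b]) = 4.
The system is consistent.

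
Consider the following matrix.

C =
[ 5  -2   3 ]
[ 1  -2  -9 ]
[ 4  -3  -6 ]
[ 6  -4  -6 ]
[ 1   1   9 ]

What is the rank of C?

2

Row reduce to echelon form.
R2 ← R2 − (1/5)·R1: [0, -8/5, -48/5]
R3 ← R3 − (4/5)·R1: [0, -7/5, -42/5]
R4 ← R4 − (6/5)·R1: [0, -8/5, -48/5]
R5 ← R5 − (1/5)·R1: [0, 7/5, 42/5]
R3 ← R3 − (7/8)·R2: [0, 0, 0]
R4 ← R4 − R2: [0, 0, 0]
R5 ← R5 + (7/8)·R2: [0, 0, 0]
Echelon form has 2 nonzero rows, so rank(C) = 2.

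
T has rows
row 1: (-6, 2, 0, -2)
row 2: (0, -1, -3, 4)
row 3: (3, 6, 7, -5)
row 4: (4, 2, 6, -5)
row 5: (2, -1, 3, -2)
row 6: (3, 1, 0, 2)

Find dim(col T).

4

Row reduce to echelon form.
R3 ← R3 + (1/2)·R1: [0, 7, 7, -6]
R4 ← R4 + (2/3)·R1: [0, 10/3, 6, -19/3]
R5 ← R5 + (1/3)·R1: [0, -1/3, 3, -8/3]
R6 ← R6 + (1/2)·R1: [0, 2, 0, 1]
R3 ← R3 + (7)·R2: [0, 0, -14, 22]
R4 ← R4 + (10/3)·R2: [0, 0, -4, 7]
R5 ← R5 − (1/3)·R2: [0, 0, 4, -4]
R6 ← R6 + (2)·R2: [0, 0, -6, 9]
R4 ← R4 − (2/7)·R3: [0, 0, 0, 5/7]
R5 ← R5 + (2/7)·R3: [0, 0, 0, 16/7]
R6 ← R6 − (3/7)·R3: [0, 0, 0, -3/7]
R5 ← R5 − (16/5)·R4: [0, 0, 0, 0]
R6 ← R6 + (3/5)·R4: [0, 0, 0, 0]
Echelon form has 4 nonzero rows, so rank(T) = 4.
The column space has dimension equal to the rank: 4.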